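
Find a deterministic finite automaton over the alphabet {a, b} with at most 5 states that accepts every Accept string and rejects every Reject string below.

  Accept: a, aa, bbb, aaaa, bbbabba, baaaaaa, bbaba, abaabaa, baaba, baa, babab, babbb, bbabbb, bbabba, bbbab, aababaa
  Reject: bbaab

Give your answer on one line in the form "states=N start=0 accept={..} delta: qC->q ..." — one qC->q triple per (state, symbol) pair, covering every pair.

states=4 start=0 accept={0,1,3} delta: 0a->0 0b->1 1a->0 1b->2 2a->3 2b->0 3a->1 3b->1

Grow the machine one transition at a time. Run the examples from 0; the earliest place one falls off (shortest prefix, ties alphabetical) gets sent to the lowest-numbered state that keeps every Accept/Reject pair distinguishable — a pair clashes when both reach the same state with identical unread suffix — and to a fresh state only if none does.
a: 0a undefined. 0a->0: ok.
b: 0b undefined. 0b->0: no, a/bbaab meet in 0. Open state 1: 0b->1.
ba: 1a undefined. 1a->0: ok.
bb: 1b undefined. 1b->0: no, bbb/bbaab meet in 1. 1b->1: no, bbb/bbaab meet in 1. Open state 2: 1b->2.
bba: 2a undefined. 2a->0: no, babab/bbaab meet in 1. 2a->1: no, bbaba/bbaab meet in 1. 2a->2: no, bbb/bbaab meet in 2 with "b" left. Open state 3: 2a->3.
bbb: 2b undefined. 2b->0: ok.
bbaa: 3a undefined. 3a->0: no, babab/bbaab meet in 1. 3a->1: ok.
bbab: 3b undefined. 3b->0: no, bbabbb/bbaab meet in 2. 3b->1: ok.
All examples now run through 4 states with every (state, symbol) defined. Accept strings end in {0,1,3}, Reject strings end in {2}; accept={0,1,3}.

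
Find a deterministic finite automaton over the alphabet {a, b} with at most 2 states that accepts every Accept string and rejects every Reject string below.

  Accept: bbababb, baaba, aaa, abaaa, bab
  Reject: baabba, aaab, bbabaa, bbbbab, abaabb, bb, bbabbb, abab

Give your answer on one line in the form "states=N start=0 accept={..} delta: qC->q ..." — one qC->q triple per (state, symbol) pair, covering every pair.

states=2 start=0 accept={1} delta: 0a->1 0b->1 1a->0 1b->0

State merging on the prefix tree: take the shortest (then alphabetical) example prefix whose next move is undefined and point that move at state 0, else 1, else 2, ...; a target is out if some Accept/Reject pair would then sit in one state with the same input left (inseparable). If every existing state is out, open a new one.
a: 0a undefined. 0a->0: no, bab/abab meet in 0 with "bab" left. Open state 1: 0a->1.
b: 0b undefined. 0b->0: no, bab/bbbbab meet in 1 with "b" left. 0b->1: ok.
aa: 1a undefined. 1a->0: ok.
ab: 1b undefined. 1b->0: ok.
All examples now run through 2 states with every (state, symbol) defined. Accept strings end in {1}, Reject strings end in {0}; accept={1}.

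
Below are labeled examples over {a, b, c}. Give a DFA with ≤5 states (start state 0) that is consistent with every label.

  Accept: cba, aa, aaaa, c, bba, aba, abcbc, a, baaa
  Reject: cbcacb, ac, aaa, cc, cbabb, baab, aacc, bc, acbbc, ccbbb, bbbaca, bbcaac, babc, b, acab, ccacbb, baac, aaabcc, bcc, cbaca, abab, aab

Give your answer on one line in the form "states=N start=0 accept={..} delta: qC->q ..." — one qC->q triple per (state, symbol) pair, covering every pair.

states=5 start=0 accept={1,3} delta: 0a->1 0b->2 0c->1 1a->3 1b->0 1c->2 2a->0 2b->4 2c->2 3a->0 3b->0 3c->1 4a->1 4b->4 4c->2

Grow the machine one transition at a time. Run the examples from 0; the earliest place one falls off (shortest prefix, ties alphabetical) gets sent to the lowest-numbered state that keeps every Accept/Reject pair distinguishable — a pair clashes when both reach the same state with identical unread suffix — and to a fresh state only if none does.
a: 0a undefined. 0a->0: no, aa/aaa meet in 0. Open state 1: 0a->1.
b: 0b undefined. 0b->0: no, c/bc meet in 0 with "c" left. 0b->1: no, a/b meet in 1. Open state 2: 0b->2.
c: 0c undefined. 0c->0: no, c/cc meet in 0. 0c->1: ok.
aa: 1a undefined. 1a->0: no, c/aaa meet in 1. 1a->1: no, aa/aaa meet in 1. 1a->2: no, aa/b meet in 2. Open state 3: 1a->3.
ab: 1b undefined. 1b->0: ok.
ac: 1c undefined. 1c->0: no, cba/cbaca meet in 1. 1c->1: no, cba/ac meet in 1. 1c->2: ok.
ba: 2a undefined. 2a->0: ok.
bb: 2b undefined. 2b->0: no, aa/bbbaca meet in 3. 2b->1: no, cba/acbbc meet in 1. 2b->2: no, aa/bbbaca meet in 3. 2b->3: no, bba/aaa meet in 3 with "a" left. Open state 4: 2b->4.
bc: 2c undefined. 2c->0: no, cba/bcc meet in 1. 2c->1: no, cba/bc meet in 1. 2c->2: ok.
aaa: 3a undefined. 3a->0: ok.
aab: 3b undefined. 3b->0: ok.
aac: 3c undefined. 3c->0: no, cba/aacc meet in 1. 3c->1: ok.
bba: 4a undefined. 4a->0: no, bba/cbcacb meet in 0. 4a->1: ok.
bbb: 4b undefined. 4b->0: no, cba/acbbc meet in 1. 4b->1: no, aa/bbbaca meet in 3. 4b->2: no, aa/bbbaca meet in 3. 4b->3: no, cba/acbbc meet in 1. 4b->4: ok.
bbc: 4c undefined. 4c->0: no, cba/bbcaac meet in 1. 4c->1: no, cba/acbbc meet in 1. 4c->2: ok.
All examples now run through 5 states with every (state, symbol) defined. Accept strings end in {1,3}, Reject strings end in {0,2,4}; accept={1,3}.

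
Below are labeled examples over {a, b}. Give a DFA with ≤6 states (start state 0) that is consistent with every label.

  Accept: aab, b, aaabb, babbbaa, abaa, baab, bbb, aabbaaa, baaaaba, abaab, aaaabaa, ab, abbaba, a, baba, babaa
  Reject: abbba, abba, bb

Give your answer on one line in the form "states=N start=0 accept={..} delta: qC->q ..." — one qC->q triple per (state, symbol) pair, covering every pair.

Fold the examples into a partial DFA from state 0: repeatedly fix the first undefined (state, symbol) met by the shortest-then-alphabetical prefix, trying targets in increasing order and rejecting any under which an Accept and a Reject string meet in one state with the same remainder; add a state when all current targets are rejected. Accepting states are where Accept strings end.
a: 0a undefined. 0a->0: no, aaabb/bb meet in 0 with "bb" left. Open state 1: 0a->1.
b: 0b undefined. 0b->0: no, b/bb meet in 0. 0b->1: no, ab/bb meet in 1 with "b" left. Open state 2: 0b->2.
aa: 1a undefined. 1a->0: ok.
ab: 1b undefined. 1b->0: ok.
ba: 2a undefined. 2a->0: no, abaa/abba meet in 0. 2a->1: no, baaaaba/abba meet in 1. 2a->2: no, aab/abba meet in 2. Open state 3: 2a->3.
bb: 2b undefined. 2b->0: no, abaa/bb meet in 0. 2b->1: no, abaa/abbba meet in 0. 2b->2: no, aab/bb meet in 2. 2b->3: no, aaaabaa/abbba meet in 3 with "a" left. Open state 4: 2b->4.
baa: 3a undefined. 3a->0: no, baaaaba/abba meet in 3. 3a->1: ok.
bab: 3b undefined. 3b->0: ok.
bbb: 4b undefined. 4b->0: ok.
aabba: 4a undefined. 4a->0: no, abaa/abbba meet in 0. 4a->1: no, aabbaaa/abbba meet in 1. 4a->2: no, aab/abbba meet in 2. 4a->3: ok.
All examples now run through 5 states with every (state, symbol) defined. Accept strings end in {0,1,2}, Reject strings end in {3,4}; accept={0,1,2}.

states=5 start=0 accept={0,1,2} delta: 0a->1 0b->2 1a->0 1b->0 2a->3 2b->4 3a->1 3b->0 4a->3 4b->0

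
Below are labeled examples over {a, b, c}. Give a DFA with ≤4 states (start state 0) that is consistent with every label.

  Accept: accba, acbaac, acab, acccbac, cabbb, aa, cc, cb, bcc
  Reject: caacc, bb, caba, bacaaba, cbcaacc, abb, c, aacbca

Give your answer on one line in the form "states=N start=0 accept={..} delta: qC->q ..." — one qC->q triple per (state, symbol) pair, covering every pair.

states=4 start=0 accept={0,3} delta: 0a->0 0b->1 0c->2 1a->0 1b->1 1c->2 2a->2 2b->3 2c->0 3a->2 3b->2 3c->2

Fold the examples into a partial DFA from state 0: repeatedly fix the first undefined (state, symbol) met by the shortest-then-alphabetical prefix, trying targets in increasing order and rejecting any under which an Accept and a Reject string meet in one state with the same remainder; add a state when all current targets are rejected. Accepting states are where Accept strings end.
a: 0a undefined. 0a->0: ok.
b: 0b undefined. 0b->0: no, aa/bb meet in 0. Open state 1: 0b->1.
c: 0c undefined. 0c->0: no, accba/caba meet in 1 with "a" left. 0c->1: no, cb/bb meet in 1 with "b" left. Open state 2: 0c->2.
ba: 1a undefined. 1a->0: ok.
bb: 1b undefined. 1b->0: no, aa/bb meet in 0. 1b->1: ok.
bc: 1c undefined. 1c->0: no, bcc/c meet in 2. 1c->1: no, bcc/bb meet in 1. 1c->2: ok.
ca: 2a undefined. 2a->0: no, acab/bb meet in 1. 2a->1: no, acab/bb meet in 1. 2a->2: ok.
cb: 2b undefined. 2b->0: no, acbaac/c meet in 2. 2b->1: no, acbaac/c meet in 2. 2b->2: no, acab/caba meet in 2. Open state 3: 2b->3.
cc: 2c undefined. 2c->0: ok.
cbc: 3c undefined. 3c->0: no, accba/cbcaacc meet in 0. 3c->1: no, accba/cbcaacc meet in 0. 3c->2: ok.
acba: 3a undefined. 3a->0: no, accba/caba meet in 0. 3a->1: no, acbaac/caacc meet in 2. 3a->2: ok.
cabb: 3b undefined. 3b->0: no, cabbb/bb meet in 1. 3b->1: no, cabbb/bb meet in 1. 3b->2: ok.
All examples now run through 4 states with every (state, symbol) defined. Accept strings end in {0,3}, Reject strings end in {1,2}; accept={0,3}.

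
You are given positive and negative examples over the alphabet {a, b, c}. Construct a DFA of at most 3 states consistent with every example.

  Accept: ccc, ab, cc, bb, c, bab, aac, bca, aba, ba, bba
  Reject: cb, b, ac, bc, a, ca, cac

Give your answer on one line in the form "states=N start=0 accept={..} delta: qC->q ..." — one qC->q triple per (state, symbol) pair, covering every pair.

Fold the examples into a partial DFA from state 0: repeatedly fix the first undefined (state, symbol) met by the shortest-then-alphabetical prefix, trying targets in increasing order and rejecting any under which an Accept and a Reject string meet in one state with the same remainder; add a state when all current targets are rejected. Accepting states are where Accept strings end.
a: 0a undefined. 0a->0: no, ab/b meet in 0 with "b" left. Open state 1: 0a->1.
b: 0b undefined. 0b->0: no, bb/b meet in 0. 0b->1: ok.
c: 0c undefined. 0c->0: ok.
aa: 1a undefined. 1a->0: no, bab/cb meet in 1. 1a->1: no, aac/ac meet in 1 with "c" left. Open state 2: 1a->2.
ab: 1b undefined. 1b->0: no, aba/cb meet in 1. 1b->1: no, ab/cb meet in 1. 1b->2: ok.
ac: 1c undefined. 1c->0: no, ccc/ac meet in 0. 1c->1: ok.
aac: 2c undefined. 2c->0: ok.
aba: 2a undefined. 2a->0: ok.
bab: 2b undefined. 2b->0: ok.
All examples now run through 3 states with every (state, symbol) defined. Accept strings end in {0,2}, Reject strings end in {1}; accept={0,2}.

states=3 start=0 accept={0,2} delta: 0a->1 0b->1 0c->0 1a->2 1b->2 1c->1 2a->0 2b->0 2c->0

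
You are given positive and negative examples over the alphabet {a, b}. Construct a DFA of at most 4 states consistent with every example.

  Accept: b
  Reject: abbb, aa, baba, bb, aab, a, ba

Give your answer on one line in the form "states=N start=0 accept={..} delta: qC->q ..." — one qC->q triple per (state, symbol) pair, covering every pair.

states=3 start=0 accept={2} delta: 0a->1 0b->2 1a->1 1b->0 2a->0 2b->0

Grow the machine one transition at a time. Run the examples from 0; the earliest place one falls off (shortest prefix, ties alphabetical) gets sent to the lowest-numbered state that keeps every Accept/Reject pair distinguishable — a pair clashes when both reach the same state with identical unread suffix — and to a fresh state only if none does.
a: 0a undefined. 0a->0: no, b/aab meet in 0 with "b" left. Open state 1: 0a->1.
b: 0b undefined. 0b->0: no, b/bb meet in 0. 0b->1: no, b/a meet in 1. Open state 2: 0b->2.
aa: 1a undefined. 1a->0: no, b/aab meet in 2. 1a->1: ok.
ab: 1b undefined. 1b->0: ok.
ba: 2a undefined. 2a->0: ok.
bb: 2b undefined. 2b->0: ok.
All examples now run through 3 states with every (state, symbol) defined. Accept strings end in {2}, Reject strings end in {0,1}; accept={2}.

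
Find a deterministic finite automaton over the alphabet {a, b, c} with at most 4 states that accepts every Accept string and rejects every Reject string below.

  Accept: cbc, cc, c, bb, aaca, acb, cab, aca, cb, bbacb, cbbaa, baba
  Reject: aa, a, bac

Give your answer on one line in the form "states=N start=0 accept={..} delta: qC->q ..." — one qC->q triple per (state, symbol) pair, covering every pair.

State merging on the prefix tree: take the shortest (then alphabetical) example prefix whose next move is undefined and point that move at state 0, else 1, else 2, ...; a target is out if some Accept/Reject pair would then sit in one state with the same input left (inseparable). If every existing state is out, open a new one.
a: 0a undefined. 0a->0: ok.
b: 0b undefined. 0b->0: no, c/bac meet in 0 with "c" left. Open state 1: 0b->1.
c: 0c undefined. 0c->0: no, cc/aa meet in 0. 0c->1: ok.
ba: 1a undefined. 1a->0: no, c/bac meet in 1. 1a->1: no, cc/bac meet in 1 with "c" left. Open state 2: 1a->2.
bb: 1b undefined. 1b->0: no, bb/aa meet in 0. 1b->1: ok.
cc: 1c undefined. 1c->0: no, cbc/aa meet in 0. 1c->1: ok.
bab: 2b undefined. 2b->0: no, cab/aa meet in 0. 2b->1: ok.
bac: 2c undefined. 2c->0: ok.
cbbaa: 2a undefined. 2a->0: no, cbbaa/aa meet in 0. 2a->1: ok.
All examples now run through 3 states with every (state, symbol) defined. Accept strings end in {1,2}, Reject strings end in {0}; accept={1,2}.

states=3 start=0 accept={1,2} delta: 0a->0 0b->1 0c->1 1a->2 1b->1 1c->1 2a->1 2b->1 2c->0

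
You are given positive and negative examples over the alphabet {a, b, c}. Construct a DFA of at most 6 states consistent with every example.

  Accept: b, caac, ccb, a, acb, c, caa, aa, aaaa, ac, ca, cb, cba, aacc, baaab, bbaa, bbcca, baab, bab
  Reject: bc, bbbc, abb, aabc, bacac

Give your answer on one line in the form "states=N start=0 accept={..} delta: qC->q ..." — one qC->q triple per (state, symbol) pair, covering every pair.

states=4 start=0 accept={0,1,2} delta: 0a->0 0b->1 0c->0 1a->2 1b->3 1c->3 2a->0 2b->0 2c->3 3a->1 3b->1 3c->0

Fold the examples into a partial DFA from state 0: repeatedly fix the first undefined (state, symbol) met by the shortest-then-alphabetical prefix, trying targets in increasing order and rejecting any under which an Accept and a Reject string meet in one state with the same remainder; add a state when all current targets are rejected. Accepting states are where Accept strings end.
a: 0a undefined. 0a->0: ok.
b: 0b undefined. 0b->0: no, b/abb meet in 0. Open state 1: 0b->1.
c: 0c undefined. 0c->0: ok.
ba: 1a undefined. 1a->0: no, caac/bacac meet in 0. 1a->1: no, baaab/abb meet in 1 with "b" left. Open state 2: 1a->2.
bb: 1b undefined. 1b->0: no, caac/abb meet in 0. 1b->1: no, b/abb meet in 1. 1b->2: no, cba/abb meet in 2. Open state 3: 1b->3.
bc: 1c undefined. 1c->0: no, caac/bc meet in 0. 1c->1: no, b/bc meet in 1. 1c->2: no, cba/bc meet in 2. 1c->3: ok.
baa: 2a undefined. 2a->0: ok.
bab: 2b undefined. 2b->0: ok.
bac: 2c undefined. 2c->0: no, caac/bacac meet in 0. 2c->1: no, b/bacac meet in 1. 2c->2: no, caac/bacac meet in 0. 2c->3: ok.
bba: 3a undefined. 3a->0: no, caac/bacac meet in 0. 3a->1: ok.
bbb: 3b undefined. 3b->0: no, caac/bbbc meet in 0. 3b->1: ok.
bbc: 3c undefined. 3c->0: ok.
All examples now run through 4 states with every (state, symbol) defined. Accept strings end in {0,1,2}, Reject strings end in {3}; accept={0,1,2}.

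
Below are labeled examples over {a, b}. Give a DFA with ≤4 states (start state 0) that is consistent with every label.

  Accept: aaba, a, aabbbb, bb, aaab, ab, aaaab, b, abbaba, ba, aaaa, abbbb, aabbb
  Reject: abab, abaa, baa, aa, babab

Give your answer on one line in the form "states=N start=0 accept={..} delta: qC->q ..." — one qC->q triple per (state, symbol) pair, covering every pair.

states=4 start=0 accept={0,1} delta: 0a->1 0b->0 1a->2 1b->1 2a->3 2b->3 3a->0 3b->0

Grow the machine one transition at a time. Run the examples from 0; the earliest place one falls off (shortest prefix, ties alphabetical) gets sent to the lowest-numbered state that keeps every Accept/Reject pair distinguishable — a pair clashes when both reach the same state with identical unread suffix — and to a fresh state only if none does.
a: 0a undefined. 0a->0: no, a/aa meet in 0. Open state 1: 0a->1.
b: 0b undefined. 0b->0: ok.
aa: 1a undefined. 1a->0: no, aabbbb/baa meet in 0. 1a->1: no, a/baa meet in 1. Open state 2: 1a->2.
ab: 1b undefined. 1b->0: no, bb/abab meet in 0. 1b->1: ok.
aaa: 2a undefined. 2a->0: no, bb/abaa meet in 0. 2a->1: no, a/abaa meet in 1. 2a->2: no, aaab/abab meet in 2 with "b" left. Open state 3: 2a->3.
aab: 2b undefined. 2b->0: no, aabbbb/abab meet in 0. 2b->1: no, aaba/baa meet in 2. 2b->2: no, aaba/abaa meet in 3. 2b->3: ok.
aaaa: 3a undefined. 3a->0: ok.
aaab: 3b undefined. 3b->0: ok.
All examples now run through 4 states with every (state, symbol) defined. Accept strings end in {0,1}, Reject strings end in {2,3}; accept={0,1}.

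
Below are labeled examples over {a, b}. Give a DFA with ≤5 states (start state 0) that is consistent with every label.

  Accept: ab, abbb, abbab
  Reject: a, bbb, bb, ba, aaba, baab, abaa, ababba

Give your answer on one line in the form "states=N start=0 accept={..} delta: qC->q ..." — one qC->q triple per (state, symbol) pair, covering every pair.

Fold the examples into a partial DFA from state 0: repeatedly fix the first undefined (state, symbol) met by the shortest-then-alphabetical prefix, trying targets in increasing order and rejecting any under which an Accept and a Reject string meet in one state with the same remainder; add a state when all current targets are rejected. Accepting states are where Accept strings end.
a: 0a undefined. 0a->0: no, abbb/bbb meet in 0 with "bbb" left. Open state 1: 0a->1.
b: 0b undefined. 0b->0: ok.
aa: 1a undefined. 1a->0: ok.
ab: 1b undefined. 1b->0: no, ab/bbb meet in 0. 1b->1: no, ab/a meet in 1. Open state 2: 1b->2.
aba: 2a undefined. 2a->0: ok.
abb: 2b undefined. 2b->0: no, abbb/bbb meet in 0. 2b->1: no, abbab/bbb meet in 0. 2b->2: no, abbab/bbb meet in 0. Open state 3: 2b->3.
abba: 3a undefined. 3a->0: no, abbab/bbb meet in 0. 3a->1: ok.
abbb: 3b undefined. 3b->0: no, abbb/bbb meet in 0. 3b->1: no, abbb/a meet in 1. 3b->2: ok.
All examples now run through 4 states with every (state, symbol) defined. Accept strings end in {2}, Reject strings end in {0,1}; accept={2}.

states=4 start=0 accept={2} delta: 0a->1 0b->0 1a->0 1b->2 2a->0 2b->3 3a->1 3b->2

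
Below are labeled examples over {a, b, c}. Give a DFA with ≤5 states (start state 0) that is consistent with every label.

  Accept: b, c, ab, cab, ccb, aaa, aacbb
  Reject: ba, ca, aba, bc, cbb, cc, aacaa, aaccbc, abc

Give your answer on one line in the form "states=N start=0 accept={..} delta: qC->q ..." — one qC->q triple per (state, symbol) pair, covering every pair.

states=4 start=0 accept={1,3} delta: 0a->1 0b->1 0c->1 1a->2 1b->3 1c->0 2a->1 2b->1 2c->0 3a->0 3b->0 3c->0

Fold the examples into a partial DFA from state 0: repeatedly fix the first undefined (state, symbol) met by the shortest-then-alphabetical prefix, trying targets in increasing order and rejecting any under which an Accept and a Reject string meet in one state with the same remainder; add a state when all current targets are rejected. Accepting states are where Accept strings end.
a: 0a undefined. 0a->0: no, aacbb/cbb meet in 0 with "cbb" left. Open state 1: 0a->1.
b: 0b undefined. 0b->0: no, c/bc meet in 0 with "c" left. 0b->1: ok.
c: 0c undefined. 0c->0: no, b/ca meet in 1. 0c->1: ok.
aa: 1a undefined. 1a->0: no, b/aacaa meet in 1. 1a->1: no, b/ba meet in 1. Open state 2: 1a->2.
ab: 1b undefined. 1b->0: no, b/aba meet in 1. 1b->1: no, b/cbb meet in 1. 1b->2: no, ab/ba meet in 2. Open state 3: 1b->3.
bc: 1c undefined. 1c->0: ok.
aaa: 2a undefined. 2a->0: no, aaa/bc meet in 0. 2a->1: ok.
aac: 2c undefined. 2c->0: ok.
aba: 3a undefined. 3a->0: ok.
abc: 3c undefined. 3c->0: ok.
cab: 2b undefined. 2b->0: no, cab/aba meet in 0. 2b->1: ok.
cbb: 3b undefined. 3b->0: ok.
All examples now run through 4 states with every (state, symbol) defined. Accept strings end in {1,3}, Reject strings end in {0,2}; accept={1,3}.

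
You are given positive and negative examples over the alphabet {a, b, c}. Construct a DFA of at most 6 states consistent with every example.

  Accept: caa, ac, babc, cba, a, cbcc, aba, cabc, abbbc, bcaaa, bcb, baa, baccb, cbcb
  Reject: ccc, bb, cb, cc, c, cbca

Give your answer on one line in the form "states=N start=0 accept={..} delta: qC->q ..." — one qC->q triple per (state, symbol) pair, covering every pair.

Grow the machine one transition at a time. Run the examples from 0; the earliest place one falls off (shortest prefix, ties alphabetical) gets sent to the lowest-numbered state that keeps every Accept/Reject pair distinguishable — a pair clashes when both reach the same state with identical unread suffix — and to a fresh state only if none does.
a: 0a undefined. 0a->0: no, ac/c meet in 0 with "c" left. Open state 1: 0a->1.
b: 0b undefined. 0b->0: no, bcb/cb meet in 0 with "cb" left. 0b->1: ok.
c: 0c undefined. 0c->0: no, a/cb meet in 1. 0c->1: no, ac/cc meet in 1 with "c" left. Open state 2: 0c->2.
ab: 1b undefined. 1b->0: no, abbbc/c meet in 2. 1b->1: no, a/bb meet in 1. 1b->2: ok.
ac: 1c undefined. 1c->0: ok.
ba: 1a undefined. 1a->0: ok.
ca: 2a undefined. 2a->0: ok.
cb: 2b undefined. 2b->0: no, ac/cb meet in 0. 2b->1: no, caa/cb meet in 1. 2b->2: no, cbcc/ccc meet in 2 with "cc" left. Open state 3: 2b->3.
cc: 2c undefined. 2c->0: no, ac/cc meet in 0. 2c->1: no, caa/cc meet in 1. 2c->2: no, baccb/cb meet in 3. 2c->3: ok.
cba: 3a undefined. 3a->0: ok.
cbc: 3c undefined. 3c->0: no, caa/cbca meet in 1. 3c->1: no, caa/ccc meet in 1. 3c->2: no, ac/cbca meet in 0. 3c->3: no, ac/cbca meet in 0. Open state 4: 3c->4.
abbb: 3b undefined. 3b->0: no, abbbc/bb meet in 2. 3b->1: ok.
cbca: 4a undefined. 4a->0: no, ac/cbca meet in 0. 4a->1: no, caa/cbca meet in 1. 4a->2: ok.
cbcb: 4b undefined. 4b->0: ok.
cbcc: 4c undefined. 4c->0: ok.
All examples now run through 5 states with every (state, symbol) defined. Accept strings end in {0,1}, Reject strings end in {2,3,4}; accept={0,1}.

states=5 start=0 accept={0,1} delta: 0a->1 0b->1 0c->2 1a->0 1b->2 1c->0 2a->0 2b->3 2c->3 3a->0 3b->1 3c->4 4a->2 4b->0 4c->0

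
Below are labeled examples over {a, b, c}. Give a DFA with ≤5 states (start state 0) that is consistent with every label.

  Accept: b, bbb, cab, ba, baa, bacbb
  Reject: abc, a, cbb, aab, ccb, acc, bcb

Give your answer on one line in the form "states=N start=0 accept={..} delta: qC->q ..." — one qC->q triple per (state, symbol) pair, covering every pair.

Fold the examples into a partial DFA from state 0: repeatedly fix the first undefined (state, symbol) met by the shortest-then-alphabetical prefix, trying targets in increasing order and rejecting any under which an Accept and a Reject string meet in one state with the same remainder; add a state when all current targets are rejected. Accepting states are where Accept strings end.
a: 0a undefined. 0a->0: no, b/aab meet in 0 with "b" left. Open state 1: 0a->1.
b: 0b undefined. 0b->0: no, ba/a meet in 1. 0b->1: no, b/a meet in 1. Open state 2: 0b->2.
c: 0c undefined. 0c->0: no, b/ccb meet in 2. 0c->1: no, cab/aab meet in 1 with "ab" left. 0c->2: no, bbb/cbb meet in 2 with "bb" left. Open state 3: 0c->3.
aa: 1a undefined. 1a->0: no, b/aab meet in 2. 1a->1: ok.
ab: 1b undefined. 1b->0: ok.
ac: 1c undefined. 1c->0: ok.
ba: 2a undefined. 2a->0: no, ba/aab meet in 0. 2a->1: no, ba/a meet in 1. 2a->2: ok.
bb: 2b undefined. 2b->0: ok.
bc: 2c undefined. 2c->0: no, b/bcb meet in 2. 2c->1: ok.
ca: 3a undefined. 3a->0: ok.
cb: 3b undefined. 3b->0: no, b/cbb meet in 2. 3b->1: ok.
cc: 3c undefined. 3c->0: no, b/ccb meet in 2. 3c->1: ok.
All examples now run through 4 states with every (state, symbol) defined. Accept strings end in {2}, Reject strings end in {0,1,3}; accept={2}.

states=4 start=0 accept={2} delta: 0a->1 0b->2 0c->3 1a->1 1b->0 1c->0 2a->2 2b->0 2c->1 3a->0 3b->1 3c->1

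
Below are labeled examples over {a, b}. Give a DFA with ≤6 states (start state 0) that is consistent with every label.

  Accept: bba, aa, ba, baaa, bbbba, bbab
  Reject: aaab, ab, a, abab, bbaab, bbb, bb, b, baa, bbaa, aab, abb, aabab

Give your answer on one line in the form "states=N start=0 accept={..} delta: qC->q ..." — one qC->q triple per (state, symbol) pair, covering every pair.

State merging on the prefix tree: take the shortest (then alphabetical) example prefix whose next move is undefined and point that move at state 0, else 1, else 2, ...; a target is out if some Accept/Reject pair would then sit in one state with the same input left (inseparable). If every existing state is out, open a new one.
a: 0a undefined. 0a->0: no, aa/a meet in 0. Open state 1: 0a->1.
b: 0b undefined. 0b->0: no, bba/a meet in 1. 0b->1: no, bbab/abab meet in 1 with "bab" left. Open state 2: 0b->2.
aa: 1a undefined. 1a->0: ok.
ab: 1b undefined. 1b->0: no, aa/aaab meet in 0. 1b->1: ok.
ba: 2a undefined. 2a->0: ok.
bb: 2b undefined. 2b->0: no, bba/aaab meet in 1. 2b->1: no, bbab/abab meet in 2. 2b->2: no, bbab/abab meet in 2. Open state 3: 2b->3.
bba: 3a undefined. 3a->0: no, bbab/abab meet in 2. 3a->1: no, bba/aaab meet in 1. 3a->2: no, bba/abab meet in 2. 3a->3: no, bba/bb meet in 3. Open state 4: 3a->4.
bbb: 3b undefined. 3b->0: no, aa/bbb meet in 0. 3b->1: ok.
bbaa: 4a undefined. 4a->0: no, aa/bbaa meet in 0. 4a->1: ok.
bbab: 4b undefined. 4b->0: ok.
All examples now run through 5 states with every (state, symbol) defined. Accept strings end in {0,4}, Reject strings end in {1,2,3}; accept={0,4}.

states=5 start=0 accept={0,4} delta: 0a->1 0b->2 1a->0 1b->1 2a->0 2b->3 3a->4 3b->1 4a->1 4b->0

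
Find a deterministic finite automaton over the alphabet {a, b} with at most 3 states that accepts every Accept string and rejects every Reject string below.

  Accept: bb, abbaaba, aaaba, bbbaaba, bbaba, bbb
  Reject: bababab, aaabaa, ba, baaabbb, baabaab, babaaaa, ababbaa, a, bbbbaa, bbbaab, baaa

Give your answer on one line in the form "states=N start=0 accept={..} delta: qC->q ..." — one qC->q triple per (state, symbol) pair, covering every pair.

State merging on the prefix tree: take the shortest (then alphabetical) example prefix whose next move is undefined and point that move at state 0, else 1, else 2, ...; a target is out if some Accept/Reject pair would then sit in one state with the same input left (inseparable). If every existing state is out, open a new one.
a: 0a undefined. 0a->0: no, aaaba/ba meet in 0 with "ba" left. Open state 1: 0a->1.
b: 0b undefined. 0b->0: ok.
aa: 1a undefined. 1a->0: no, bb/baabaab meet in 0. 1a->1: ok.
ab: 1b undefined. 1b->0: no, bb/bababab meet in 0. 1b->1: no, abbaaba/bababab meet in 1. Open state 2: 1b->2.
aba: 2a undefined. 2a->0: ok.
abb: 2b undefined. 2b->0: no, bb/baaabbb meet in 0. 2b->1: ok.
All examples now run through 3 states with every (state, symbol) defined. Accept strings end in {0}, Reject strings end in {1,2}; accept={0}.

states=3 start=0 accept={0} delta: 0a->1 0b->0 1a->1 1b->2 2a->0 2b->1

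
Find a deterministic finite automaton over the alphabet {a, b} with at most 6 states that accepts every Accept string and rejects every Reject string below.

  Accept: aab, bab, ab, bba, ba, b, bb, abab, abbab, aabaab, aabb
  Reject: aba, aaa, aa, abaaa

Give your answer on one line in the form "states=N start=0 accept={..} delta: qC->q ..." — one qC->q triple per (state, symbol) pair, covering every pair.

State merging on the prefix tree: take the shortest (then alphabetical) example prefix whose next move is undefined and point that move at state 0, else 1, else 2, ...; a target is out if some Accept/Reject pair would then sit in one state with the same input left (inseparable). If every existing state is out, open a new one.
a: 0a undefined. 0a->0: no, ba/aba meet in 0 with "ba" left. Open state 1: 0a->1.
b: 0b undefined. 0b->0: ok.
aa: 1a undefined. 1a->0: no, aab/aa meet in 0. 1a->1: no, bba/aaa meet in 1. Open state 2: 1a->2.
ab: 1b undefined. 1b->0: no, bba/aba meet in 1. 1b->1: ok.
aaa: 2a undefined. 2a->0: no, bab/abaaa meet in 1. 2a->1: no, bab/aaa meet in 1. 2a->2: ok.
aab: 2b undefined. 2b->0: ok.
All examples now run through 3 states with every (state, symbol) defined. Accept strings end in {0,1}, Reject strings end in {2}; accept={0,1}.

states=3 start=0 accept={0,1} delta: 0a->1 0b->0 1a->2 1b->1 2a->2 2b->0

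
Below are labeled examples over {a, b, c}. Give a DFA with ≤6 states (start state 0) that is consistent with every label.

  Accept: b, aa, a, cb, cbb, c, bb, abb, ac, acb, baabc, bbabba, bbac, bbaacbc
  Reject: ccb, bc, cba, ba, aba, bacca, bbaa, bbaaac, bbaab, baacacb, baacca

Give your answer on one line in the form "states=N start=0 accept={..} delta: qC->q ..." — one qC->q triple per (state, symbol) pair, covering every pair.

Grow the machine one transition at a time. Run the examples from 0; the earliest place one falls off (shortest prefix, ties alphabetical) gets sent to the lowest-numbered state that keeps every Accept/Reject pair distinguishable — a pair clashes when both reach the same state with identical unread suffix — and to a fresh state only if none does.
a: 0a undefined. 0a->0: ok.
b: 0b undefined. 0b->0: no, b/ba meet in 0. Open state 1: 0b->1.
c: 0c undefined. 0c->0: no, b/ccb meet in 1. 0c->1: ok.
ba: 1a undefined. 1a->0: no, aa/ba meet in 0. 1a->1: no, b/ba meet in 1. Open state 2: 1a->2.
bb: 1b undefined. 1b->0: no, b/bbaaac meet in 1. 1b->1: ok.
bc: 1c undefined. 1c->0: no, b/ccb meet in 1. 1c->1: no, b/ccb meet in 1. 1c->2: ok.
baa: 2a undefined. 2a->0: no, b/bbaaac meet in 1. 2a->1: no, b/bbaa meet in 1. 2a->2: no, bbac/bbaaac meet in 2 with "c" left. Open state 3: 2a->3.
bac: 2c undefined. 2c->0: ok.
ccb: 2b undefined. 2b->0: no, aa/ccb meet in 0. 2b->1: no, b/ccb meet in 1. 2b->2: no, bbabba/bbaa meet in 3. 2b->3: ok.
baab: 3b undefined. 3b->0: no, aa/bbaab meet in 0. 3b->1: no, b/bbaab meet in 1. 3b->2: no, bbabba/ccb meet in 3. 3b->3: ok.
baac: 3c undefined. 3c->0: no, b/baacacb meet in 1. 3c->1: no, b/baacacb meet in 1. 3c->2: no, aa/baacca meet in 0. 3c->3: no, baabc/ccb meet in 3. Open state 4: 3c->4.
baaca: 4a undefined. 4a->0: no, b/baacacb meet in 1. 4a->1: ok.
baacc: 4c undefined. 4c->0: no, aa/baacca meet in 0. 4c->1: ok.
bbaaa: 3a undefined. 3a->0: no, b/bbaaac meet in 1. 3a->1: ok.
bbaacb: 4b undefined. 4b->0: ok.
All examples now run through 5 states with every (state, symbol) defined. Accept strings end in {0,1,4}, Reject strings end in {2,3}; accept={0,1,4}.

states=5 start=0 accept={0,1,4} delta: 0a->0 0b->1 0c->1 1a->2 1b->1 1c->2 2a->3 2b->3 2c->0 3a->1 3b->3 3c->4 4a->1 4b->0 4c->1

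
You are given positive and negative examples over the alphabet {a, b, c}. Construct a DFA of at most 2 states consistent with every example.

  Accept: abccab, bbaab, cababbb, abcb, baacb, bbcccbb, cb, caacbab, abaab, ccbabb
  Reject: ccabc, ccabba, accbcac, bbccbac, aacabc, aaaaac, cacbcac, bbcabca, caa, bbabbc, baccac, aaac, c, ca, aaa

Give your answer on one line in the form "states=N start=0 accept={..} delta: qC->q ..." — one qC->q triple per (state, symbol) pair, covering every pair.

State merging on the prefix tree: take the shortest (then alphabetical) example prefix whose next move is undefined and point that move at state 0, else 1, else 2, ...; a target is out if some Accept/Reject pair would then sit in one state with the same input left (inseparable). If every existing state is out, open a new one.
a: 0a undefined. 0a->0: ok.
b: 0b undefined. 0b->0: no, bbaab/aaa meet in 0. Open state 1: 0b->1.
c: 0c undefined. 0c->0: ok.
ba: 1a undefined. 1a->0: ok.
bb: 1b undefined. 1b->0: no, bbcccbb/ccabba meet in 0. 1b->1: ok.
abc: 1c undefined. 1c->0: ok.
All examples now run through 2 states with every (state, symbol) defined. Accept strings end in {1}, Reject strings end in {0}; accept={1}.

states=2 start=0 accept={1} delta: 0a->0 0b->1 0c->0 1a->0 1b->1 1c->0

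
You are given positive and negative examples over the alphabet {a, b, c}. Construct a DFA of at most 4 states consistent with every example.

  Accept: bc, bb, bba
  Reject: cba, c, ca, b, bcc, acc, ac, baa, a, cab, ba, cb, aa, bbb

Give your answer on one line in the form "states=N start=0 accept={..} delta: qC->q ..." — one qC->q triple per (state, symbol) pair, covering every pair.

states=3 start=0 accept={2} delta: 0a->0 0b->1 0c->0 1a->0 1b->2 1c->2 2a->2 2b->0 2c->0

Fold the examples into a partial DFA from state 0: repeatedly fix the first undefined (state, symbol) met by the shortest-then-alphabetical prefix, trying targets in increasing order and rejecting any under which an Accept and a Reject string meet in one state with the same remainder; add a state when all current targets are rejected. Accepting states are where Accept strings end.
a: 0a undefined. 0a->0: ok.
b: 0b undefined. 0b->0: no, bc/c meet in 0 with "c" left. Open state 1: 0b->1.
c: 0c undefined. 0c->0: ok.
ba: 1a undefined. 1a->0: ok.
bb: 1b undefined. 1b->0: no, bb/cba meet in 0. 1b->1: no, bb/b meet in 1. Open state 2: 1b->2.
bc: 1c undefined. 1c->0: no, bc/cba meet in 0. 1c->1: no, bc/b meet in 1. 1c->2: ok.
bba: 2a undefined. 2a->0: no, bba/cba meet in 0. 2a->1: no, bba/b meet in 1. 2a->2: ok.
bbb: 2b undefined. 2b->0: ok.
bcc: 2c undefined. 2c->0: ok.
All examples now run through 3 states with every (state, symbol) defined. Accept strings end in {2}, Reject strings end in {0,1}; accept={2}.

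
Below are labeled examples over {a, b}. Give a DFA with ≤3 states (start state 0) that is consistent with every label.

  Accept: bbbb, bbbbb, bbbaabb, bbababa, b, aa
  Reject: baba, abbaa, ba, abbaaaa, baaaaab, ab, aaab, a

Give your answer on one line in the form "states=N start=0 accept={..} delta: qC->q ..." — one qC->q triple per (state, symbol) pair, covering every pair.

states=3 start=0 accept={0} delta: 0a->1 0b->0 1a->0 1b->2 2a->2 2b->1

Grow the machine one transition at a time. Run the examples from 0; the earliest place one falls off (shortest prefix, ties alphabetical) gets sent to the lowest-numbered state that keeps every Accept/Reject pair distinguishable — a pair clashes when both reach the same state with identical unread suffix — and to a fresh state only if none does.
a: 0a undefined. 0a->0: no, b/ab meet in 0 with "b" left. Open state 1: 0a->1.
b: 0b undefined. 0b->0: ok.
aa: 1a undefined. 1a->0: ok.
ab: 1b undefined. 1b->0: no, bbbb/abbaa meet in 0. 1b->1: no, bbbb/baba meet in 0. Open state 2: 1b->2.
abb: 2b undefined. 2b->0: no, bbbb/abbaa meet in 0. 2b->1: ok.
baba: 2a undefined. 2a->0: no, bbbb/baba meet in 0. 2a->1: no, bbababa/baba meet in 1. 2a->2: ok.
All examples now run through 3 states with every (state, symbol) defined. Accept strings end in {0}, Reject strings end in {1,2}; accept={0}.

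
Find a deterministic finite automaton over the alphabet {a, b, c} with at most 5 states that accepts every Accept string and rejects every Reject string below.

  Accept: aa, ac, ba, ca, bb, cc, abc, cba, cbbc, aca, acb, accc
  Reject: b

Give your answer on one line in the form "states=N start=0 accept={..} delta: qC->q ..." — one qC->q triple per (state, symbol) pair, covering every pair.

states=3 start=0 accept={0,2} delta: 0a->0 0b->1 0c->2 1a->0 1b->0 1c->0 2a->0 2b->0 2c->0

State merging on the prefix tree: take the shortest (then alphabetical) example prefix whose next move is undefined and point that move at state 0, else 1, else 2, ...; a target is out if some Accept/Reject pair would then sit in one state with the same input left (inseparable). If every existing state is out, open a new one.
a: 0a undefined. 0a->0: ok.
b: 0b undefined. 0b->0: no, aa/b meet in 0. Open state 1: 0b->1.
c: 0c undefined. 0c->0: no, acb/b meet in 1. 0c->1: no, ac/b meet in 1. Open state 2: 0c->2.
ba: 1a undefined. 1a->0: ok.
bb: 1b undefined. 1b->0: ok.
ca: 2a undefined. 2a->0: ok.
cb: 2b undefined. 2b->0: ok.
cc: 2c undefined. 2c->0: ok.
abc: 1c undefined. 1c->0: ok.
All examples now run through 3 states with every (state, symbol) defined. Accept strings end in {0,2}, Reject strings end in {1}; accept={0,2}.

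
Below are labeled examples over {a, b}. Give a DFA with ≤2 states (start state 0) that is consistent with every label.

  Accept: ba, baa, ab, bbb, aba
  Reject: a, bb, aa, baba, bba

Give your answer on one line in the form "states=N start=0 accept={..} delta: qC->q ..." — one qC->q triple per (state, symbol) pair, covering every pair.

states=2 start=0 accept={1} delta: 0a->0 0b->1 1a->1 1b->0

Grow the machine one transition at a time. Run the examples from 0; the earliest place one falls off (shortest prefix, ties alphabetical) gets sent to the lowest-numbered state that keeps every Accept/Reject pair distinguishable — a pair clashes when both reach the same state with identical unread suffix — and to a fresh state only if none does.
a: 0a undefined. 0a->0: ok.
b: 0b undefined. 0b->0: no, ba/a meet in 0. Open state 1: 0b->1.
ba: 1a undefined. 1a->0: no, ba/a meet in 0. 1a->1: ok.
bb: 1b undefined. 1b->0: ok.
All examples now run through 2 states with every (state, symbol) defined. Accept strings end in {1}, Reject strings end in {0}; accept={1}.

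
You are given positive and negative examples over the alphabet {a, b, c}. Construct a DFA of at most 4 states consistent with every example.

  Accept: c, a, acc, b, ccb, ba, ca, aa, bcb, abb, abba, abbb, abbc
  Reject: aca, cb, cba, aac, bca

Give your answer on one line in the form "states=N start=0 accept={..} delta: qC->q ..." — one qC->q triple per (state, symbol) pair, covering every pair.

Fold the examples into a partial DFA from state 0: repeatedly fix the first undefined (state, symbol) met by the shortest-then-alphabetical prefix, trying targets in increasing order and rejecting any under which an Accept and a Reject string meet in one state with the same remainder; add a state when all current targets are rejected. Accepting states are where Accept strings end.
a: 0a undefined. 0a->0: no, c/aac meet in 0 with "c" left. Open state 1: 0a->1.
b: 0b undefined. 0b->0: no, ca/bca meet in 0 with "ca" left. 0b->1: ok.
c: 0c undefined. 0c->0: no, a/cb meet in 1. 0c->1: ok.
aa: 1a undefined. 1a->0: no, c/aac meet in 1. 1a->1: ok.
ab: 1b undefined. 1b->0: no, c/cba meet in 1. 1b->1: no, c/cb meet in 1. Open state 2: 1b->2.
ac: 1c undefined. 1c->0: no, c/aca meet in 1. 1c->1: no, c/aca meet in 1. 1c->2: ok.
abb: 2b undefined. 2b->0: ok.
aca: 2a undefined. 2a->0: no, ccb/aca meet in 0. 2a->1: no, c/aca meet in 1. 2a->2: ok.
acc: 2c undefined. 2c->0: ok.
All examples now run through 3 states with every (state, symbol) defined. Accept strings end in {0,1}, Reject strings end in {2}; accept={0,1}.

states=3 start=0 accept={0,1} delta: 0a->1 0b->1 0c->1 1a->1 1b->2 1c->2 2a->2 2b->0 2c->0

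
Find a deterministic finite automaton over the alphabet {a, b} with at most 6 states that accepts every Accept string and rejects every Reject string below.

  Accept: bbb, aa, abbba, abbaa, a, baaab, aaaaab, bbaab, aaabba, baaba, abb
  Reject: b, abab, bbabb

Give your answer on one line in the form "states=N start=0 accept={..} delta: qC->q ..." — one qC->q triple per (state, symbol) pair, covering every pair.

Fold the examples into a partial DFA from state 0: repeatedly fix the first undefined (state, symbol) met by the shortest-then-alphabetical prefix, trying targets in increasing order and rejecting any under which an Accept and a Reject string meet in one state with the same remainder; add a state when all current targets are rejected. Accepting states are where Accept strings end.
a: 0a undefined. 0a->0: no, aaaaab/b meet in 0 with "b" left. Open state 1: 0a->1.
b: 0b undefined. 0b->0: no, bbb/b meet in 0. 0b->1: no, a/b meet in 1. Open state 2: 0b->2.
aa: 1a undefined. 1a->0: ok.
ab: 1b undefined. 1b->0: no, aa/abab meet in 0. 1b->1: ok.
ba: 2a undefined. 2a->0: no, baaab/b meet in 2. 2a->1: ok.
bb: 2b undefined. 2b->0: no, bbb/b meet in 2. 2b->1: no, bbb/bbabb meet in 1. 2b->2: no, bbb/b meet in 2. Open state 3: 2b->3.
bba: 3a undefined. 3a->0: ok.
bbb: 3b undefined. 3b->0: ok.
All examples now run through 4 states with every (state, symbol) defined. Accept strings end in {0,1}, Reject strings end in {2,3}; accept={0,1}.

states=4 start=0 accept={0,1} delta: 0a->1 0b->2 1a->0 1b->1 2a->1 2b->3 3a->0 3b->0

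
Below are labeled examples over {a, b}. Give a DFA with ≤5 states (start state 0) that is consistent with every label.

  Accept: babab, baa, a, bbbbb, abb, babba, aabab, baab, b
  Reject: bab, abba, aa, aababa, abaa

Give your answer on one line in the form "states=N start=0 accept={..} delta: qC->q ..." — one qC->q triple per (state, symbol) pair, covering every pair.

Grow the machine one transition at a time. Run the examples from 0; the earliest place one falls off (shortest prefix, ties alphabetical) gets sent to the lowest-numbered state that keeps every Accept/Reject pair distinguishable — a pair clashes when both reach the same state with identical unread suffix — and to a fresh state only if none does.
a: 0a undefined. 0a->0: no, baa/abaa meet in 0 with "baa" left. Open state 1: 0a->1.
b: 0b undefined. 0b->0: no, baa/aa meet in 1 with "a" left. 0b->1: ok.
aa: 1a undefined. 1a->0: no, babab/bab meet in 1. 1a->1: no, baa/aa meet in 1. Open state 2: 1a->2.
ab: 1b undefined. 1b->0: ok.
aab: 2b undefined. 2b->0: no, babab/bab meet in 0. 2b->1: no, babab/bab meet in 1. 2b->2: ok.
baa: 2a undefined. 2a->0: ok.
All examples now run through 3 states with every (state, symbol) defined. Accept strings end in {0,1}, Reject strings end in {2}; accept={0,1}.

states=3 start=0 accept={0,1} delta: 0a->1 0b->1 1a->2 1b->0 2a->0 2b->2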